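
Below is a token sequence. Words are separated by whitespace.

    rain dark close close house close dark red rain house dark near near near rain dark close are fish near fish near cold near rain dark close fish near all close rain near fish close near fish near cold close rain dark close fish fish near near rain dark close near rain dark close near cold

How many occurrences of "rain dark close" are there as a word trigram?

Scanning the 54 overlapping trigram windows for "rain dark close":
  position 1–3: rain dark close
  position 15–17: rain dark close
  position 25–27: rain dark close
  position 41–43: rain dark close
  position 48–50: rain dark close
  position 52–54: rain dark close

6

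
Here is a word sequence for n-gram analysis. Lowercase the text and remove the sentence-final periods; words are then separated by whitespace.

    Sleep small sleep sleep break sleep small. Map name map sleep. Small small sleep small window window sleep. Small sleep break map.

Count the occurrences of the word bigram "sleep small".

Scanning the 21 overlapping bigram windows for "sleep small":
  position 1–2: sleep small
  position 6–7: sleep small
  position 11–12: sleep small
  position 14–15: sleep small
  position 18–19: sleep small

5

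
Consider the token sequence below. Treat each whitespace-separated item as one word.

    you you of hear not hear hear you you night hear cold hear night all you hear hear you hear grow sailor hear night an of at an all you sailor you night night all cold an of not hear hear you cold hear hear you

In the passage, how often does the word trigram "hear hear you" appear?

4

Scanning the 44 overlapping trigram windows for "hear hear you":
  position 6–8: hear hear you
  position 17–19: hear hear you
  position 40–42: hear hear you
  position 44–46: hear hear you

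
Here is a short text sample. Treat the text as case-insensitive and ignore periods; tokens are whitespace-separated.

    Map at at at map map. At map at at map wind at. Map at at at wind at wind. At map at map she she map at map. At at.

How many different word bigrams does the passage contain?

31 tokens → 30 bigram windows in total.
Repeated bigrams (each contributes count−1 duplicates):
  at map: 7
  map at: 7
  at at: 6
  wind at: 3
  at wind: 2
20 duplicate windows → 30 − 20 = 10 distinct.

10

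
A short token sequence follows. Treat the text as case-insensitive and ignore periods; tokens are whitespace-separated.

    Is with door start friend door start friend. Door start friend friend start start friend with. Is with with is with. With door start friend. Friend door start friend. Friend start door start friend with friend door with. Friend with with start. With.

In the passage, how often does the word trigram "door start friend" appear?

6

Scanning the 41 overlapping trigram windows for "door start friend":
  position 3–5: door start friend
  position 6–8: door start friend
  position 9–11: door start friend
  position 23–25: door start friend
  position 27–29: door start friend
  position 32–34: door start friend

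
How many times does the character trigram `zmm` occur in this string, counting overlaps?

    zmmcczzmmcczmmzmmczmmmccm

5

Sliding a length-3 window over the 25 characters (23 positions):
  position 1–3: zmm
  position 7–9: zmm
  position 12–14: zmm
  position 15–17: zmm
  position 19–21: zmm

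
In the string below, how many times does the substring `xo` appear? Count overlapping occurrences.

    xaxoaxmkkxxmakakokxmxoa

2

Sliding a length-2 window over the 23 characters (22 positions):
  position 3–4: xo
  position 21–22: xo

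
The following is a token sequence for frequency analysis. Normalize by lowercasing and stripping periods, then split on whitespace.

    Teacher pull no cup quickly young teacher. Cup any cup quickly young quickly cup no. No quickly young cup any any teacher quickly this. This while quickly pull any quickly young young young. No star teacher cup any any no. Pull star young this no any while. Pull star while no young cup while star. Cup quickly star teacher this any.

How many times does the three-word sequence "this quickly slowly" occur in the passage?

0

Scanning the 59 overlapping trigram windows for "this quickly slowly":
  (none found)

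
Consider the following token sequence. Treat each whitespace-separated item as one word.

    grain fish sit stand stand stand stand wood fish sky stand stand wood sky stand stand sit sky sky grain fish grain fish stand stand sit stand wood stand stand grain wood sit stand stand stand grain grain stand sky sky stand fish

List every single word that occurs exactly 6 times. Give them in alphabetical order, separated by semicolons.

Unigram counts meeting the condition (exactly 6 times):
  grain: 6
  sky: 6

grain; sky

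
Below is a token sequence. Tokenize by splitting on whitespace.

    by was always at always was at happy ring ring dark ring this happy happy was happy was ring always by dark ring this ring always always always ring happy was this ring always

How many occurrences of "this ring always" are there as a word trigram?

Scanning the 32 overlapping trigram windows for "this ring always":
  position 24–26: this ring always
  position 32–34: this ring always

2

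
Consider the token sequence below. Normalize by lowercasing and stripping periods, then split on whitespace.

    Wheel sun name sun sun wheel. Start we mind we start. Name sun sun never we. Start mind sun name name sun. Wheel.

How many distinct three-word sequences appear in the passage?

20

23 tokens → 21 trigram windows in total.
Repeated trigrams (each contributes count−1 duplicates):
  name sun sun: 2
1 duplicate windows → 21 − 1 = 20 distinct.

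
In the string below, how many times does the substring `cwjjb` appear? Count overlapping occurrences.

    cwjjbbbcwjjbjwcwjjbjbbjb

3

Sliding a length-5 window over the 24 characters (20 positions):
  position 1–5: cwjjb
  position 8–12: cwjjb
  position 15–19: cwjjb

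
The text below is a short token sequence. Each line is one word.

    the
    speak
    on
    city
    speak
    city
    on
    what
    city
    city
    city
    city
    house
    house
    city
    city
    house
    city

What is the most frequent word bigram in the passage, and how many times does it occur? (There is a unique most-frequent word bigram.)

Bigram frequencies (highest first):
  city city: 4
  city house: 2
  house city: 2
  the speak: 1
  speak on: 1
  on city: 1
  … (6 more, each ≤ 1)

"city city", 4 times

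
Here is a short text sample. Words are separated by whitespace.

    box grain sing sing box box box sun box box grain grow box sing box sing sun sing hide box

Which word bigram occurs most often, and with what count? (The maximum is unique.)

"box box", 3 times

Bigram frequencies (highest first):
  box box: 3
  box grain: 2
  sing box: 2
  box sing: 2
  grain sing: 1
  sing sing: 1
  … (8 more, each ≤ 1)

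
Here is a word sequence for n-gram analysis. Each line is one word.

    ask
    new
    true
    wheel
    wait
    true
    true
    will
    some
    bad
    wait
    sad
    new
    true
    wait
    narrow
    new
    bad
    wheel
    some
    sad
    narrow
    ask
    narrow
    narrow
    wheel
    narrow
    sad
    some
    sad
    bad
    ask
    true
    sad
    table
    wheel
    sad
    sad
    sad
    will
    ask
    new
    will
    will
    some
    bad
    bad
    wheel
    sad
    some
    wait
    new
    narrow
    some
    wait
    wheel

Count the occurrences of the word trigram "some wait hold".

0

Scanning the 54 overlapping trigram windows for "some wait hold":
  (none found)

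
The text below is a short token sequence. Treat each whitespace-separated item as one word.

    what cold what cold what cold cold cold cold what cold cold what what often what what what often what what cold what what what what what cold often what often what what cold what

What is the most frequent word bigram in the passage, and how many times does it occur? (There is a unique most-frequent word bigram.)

Bigram frequencies (highest first):
  what what: 9
  what cold: 7
  cold what: 6
  cold cold: 4
  often what: 4
  what often: 3
  … (1 more, each ≤ 1)

"what what", 9 times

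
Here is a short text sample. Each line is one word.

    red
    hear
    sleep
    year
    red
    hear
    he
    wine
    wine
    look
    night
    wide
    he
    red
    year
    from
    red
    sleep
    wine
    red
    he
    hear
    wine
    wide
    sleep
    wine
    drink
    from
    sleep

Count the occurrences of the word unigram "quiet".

0

Scanning the 29 tokens for "quiet":
  (none found)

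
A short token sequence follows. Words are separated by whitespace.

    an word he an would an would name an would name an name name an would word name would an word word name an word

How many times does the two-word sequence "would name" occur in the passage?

2

Scanning the 24 overlapping bigram windows for "would name":
  position 7–8: would name
  position 10–11: would name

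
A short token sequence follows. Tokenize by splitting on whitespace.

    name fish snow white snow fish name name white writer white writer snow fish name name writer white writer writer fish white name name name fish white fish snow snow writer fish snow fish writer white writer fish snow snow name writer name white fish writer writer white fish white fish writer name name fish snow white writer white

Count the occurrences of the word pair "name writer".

Scanning the 58 overlapping bigram windows for "name writer":
  position 16–17: name writer
  position 41–42: name writer

2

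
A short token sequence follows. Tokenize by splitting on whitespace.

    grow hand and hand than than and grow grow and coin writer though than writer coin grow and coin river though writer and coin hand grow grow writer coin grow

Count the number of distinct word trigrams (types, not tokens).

26

30 tokens → 28 trigram windows in total.
Repeated trigrams (each contributes count−1 duplicates):
  grow and coin: 2
  writer coin grow: 2
2 duplicate windows → 28 − 2 = 26 distinct.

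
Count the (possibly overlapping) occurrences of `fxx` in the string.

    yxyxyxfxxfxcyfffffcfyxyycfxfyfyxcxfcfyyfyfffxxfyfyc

2

Sliding a length-3 window over the 51 characters (49 positions):
  position 7–9: fxx
  position 44–46: fxx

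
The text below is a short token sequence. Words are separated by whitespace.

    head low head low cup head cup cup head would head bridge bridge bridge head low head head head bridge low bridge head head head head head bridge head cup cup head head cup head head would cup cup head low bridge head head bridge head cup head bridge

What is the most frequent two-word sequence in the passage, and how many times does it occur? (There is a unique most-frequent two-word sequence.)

Bigram frequencies (highest first):
  head head: 9
  cup head: 6
  head bridge: 5
  bridge head: 5
  head low: 4
  head cup: 4
  … (9 more, each ≤ 3)

"head head", 9 times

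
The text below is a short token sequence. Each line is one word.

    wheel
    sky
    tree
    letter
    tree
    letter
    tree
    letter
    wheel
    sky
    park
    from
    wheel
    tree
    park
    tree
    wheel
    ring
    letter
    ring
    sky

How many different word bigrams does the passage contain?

21 tokens → 20 bigram windows in total.
Repeated bigrams (each contributes count−1 duplicates):
  tree letter: 3
  letter tree: 2
  wheel sky: 2
4 duplicate windows → 20 − 4 = 16 distinct.

16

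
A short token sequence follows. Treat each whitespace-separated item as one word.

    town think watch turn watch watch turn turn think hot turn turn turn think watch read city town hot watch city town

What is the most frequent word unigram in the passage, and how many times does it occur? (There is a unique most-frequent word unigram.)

Unigram frequencies (highest first):
  turn: 6
  watch: 5
  town: 3
  think: 3
  hot: 2
  city: 2
  … (1 more, each ≤ 1)

"turn", 6 times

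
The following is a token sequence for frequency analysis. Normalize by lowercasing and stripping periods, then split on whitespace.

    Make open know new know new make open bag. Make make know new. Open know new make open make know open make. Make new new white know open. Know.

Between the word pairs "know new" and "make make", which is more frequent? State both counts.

"know new": 4 occurrences
"make make": 2 occurrences

"know new" (4 vs 2)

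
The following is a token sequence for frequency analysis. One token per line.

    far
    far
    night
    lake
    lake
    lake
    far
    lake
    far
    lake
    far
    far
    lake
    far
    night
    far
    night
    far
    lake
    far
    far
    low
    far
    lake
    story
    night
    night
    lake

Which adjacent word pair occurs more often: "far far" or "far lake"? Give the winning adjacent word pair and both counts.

"far lake" (5 vs 3)

"far far": 3 occurrences
"far lake": 5 occurrences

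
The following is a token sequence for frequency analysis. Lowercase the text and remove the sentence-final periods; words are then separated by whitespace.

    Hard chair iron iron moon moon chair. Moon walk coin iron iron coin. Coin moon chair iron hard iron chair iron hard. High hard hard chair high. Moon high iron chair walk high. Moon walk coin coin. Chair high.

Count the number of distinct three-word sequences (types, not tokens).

39 tokens → 37 trigram windows in total.
Repeated trigrams (each contributes count−1 duplicates):
  chair iron hard: 2
  moon walk coin: 2
2 duplicate windows → 37 − 2 = 35 distinct.

35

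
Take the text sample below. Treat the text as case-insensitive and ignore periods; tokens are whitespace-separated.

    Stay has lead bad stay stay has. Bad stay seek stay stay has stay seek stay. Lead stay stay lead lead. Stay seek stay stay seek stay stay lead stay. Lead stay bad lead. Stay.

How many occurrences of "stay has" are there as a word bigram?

Scanning the 34 overlapping bigram windows for "stay has":
  position 1–2: stay has
  position 6–7: stay has
  position 12–13: stay has

3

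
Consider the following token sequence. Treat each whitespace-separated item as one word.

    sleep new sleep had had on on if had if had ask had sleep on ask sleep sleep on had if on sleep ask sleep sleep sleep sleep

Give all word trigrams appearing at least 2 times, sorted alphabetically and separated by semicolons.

Trigram counts meeting the condition (at least 2 times):
  ask sleep sleep: 2
  sleep sleep sleep: 2

ask sleep sleep; sleep sleep sleep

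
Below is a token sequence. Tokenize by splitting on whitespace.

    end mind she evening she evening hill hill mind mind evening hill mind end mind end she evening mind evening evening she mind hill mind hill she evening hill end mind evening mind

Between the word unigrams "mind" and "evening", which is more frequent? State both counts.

"mind": 10 occurrences
"evening": 8 occurrences

"mind" (10 vs 8)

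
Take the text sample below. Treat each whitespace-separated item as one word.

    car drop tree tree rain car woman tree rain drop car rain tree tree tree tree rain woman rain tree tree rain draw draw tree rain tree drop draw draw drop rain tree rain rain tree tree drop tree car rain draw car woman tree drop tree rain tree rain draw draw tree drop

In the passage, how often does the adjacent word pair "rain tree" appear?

Scanning the 53 overlapping bigram windows for "rain tree":
  position 12–13: rain tree
  position 19–20: rain tree
  position 26–27: rain tree
  position 32–33: rain tree
  position 35–36: rain tree
  position 48–49: rain tree

6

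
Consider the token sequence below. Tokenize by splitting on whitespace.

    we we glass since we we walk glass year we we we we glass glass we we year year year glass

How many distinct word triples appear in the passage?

17

21 tokens → 19 trigram windows in total.
Repeated trigrams (each contributes count−1 duplicates):
  we we glass: 2
  we we we: 2
2 duplicate windows → 19 − 2 = 17 distinct.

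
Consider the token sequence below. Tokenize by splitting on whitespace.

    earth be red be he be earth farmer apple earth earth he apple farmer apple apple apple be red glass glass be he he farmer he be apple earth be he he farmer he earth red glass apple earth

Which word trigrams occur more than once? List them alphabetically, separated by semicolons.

be he he; he farmer he; he he farmer

Trigram counts meeting the condition (more than once):
  be he he: 2
  he farmer he: 2
  he he farmer: 2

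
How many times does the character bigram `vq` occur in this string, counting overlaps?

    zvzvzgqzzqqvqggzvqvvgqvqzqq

Sliding a length-2 window over the 27 characters (26 positions):
  position 12–13: vq
  position 17–18: vq
  position 23–24: vq

3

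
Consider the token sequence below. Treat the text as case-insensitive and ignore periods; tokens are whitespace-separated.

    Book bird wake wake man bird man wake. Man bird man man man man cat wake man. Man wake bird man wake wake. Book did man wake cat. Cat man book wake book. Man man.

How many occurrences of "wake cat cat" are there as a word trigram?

1

Scanning the 33 overlapping trigram windows for "wake cat cat":
  position 27–29: wake cat cat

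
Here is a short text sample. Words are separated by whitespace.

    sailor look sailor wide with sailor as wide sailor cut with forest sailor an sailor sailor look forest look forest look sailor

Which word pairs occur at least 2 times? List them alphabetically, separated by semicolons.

Bigram counts meeting the condition (at least 2 times):
  forest look: 2
  look forest: 2
  look sailor: 2
  sailor look: 2

forest look; look forest; look sailor; sailor look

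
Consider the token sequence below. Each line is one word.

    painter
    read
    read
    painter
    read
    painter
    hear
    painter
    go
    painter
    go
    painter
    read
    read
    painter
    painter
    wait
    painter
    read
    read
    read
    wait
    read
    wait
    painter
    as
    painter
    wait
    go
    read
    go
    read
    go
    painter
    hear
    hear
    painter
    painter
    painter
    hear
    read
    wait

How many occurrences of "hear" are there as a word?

Scanning the 42 tokens for "hear":
  position 7: hear
  position 35: hear
  position 36: hear
  position 40: hear

4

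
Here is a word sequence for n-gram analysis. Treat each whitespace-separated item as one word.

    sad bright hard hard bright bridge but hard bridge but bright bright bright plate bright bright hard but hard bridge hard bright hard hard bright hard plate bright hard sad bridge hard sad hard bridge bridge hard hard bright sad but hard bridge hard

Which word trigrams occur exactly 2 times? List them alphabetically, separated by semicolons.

Trigram counts meeting the condition (exactly 2 times):
  bright hard hard: 2
  hard bridge hard: 2
  hard bright hard: 2

bright hard hard; hard bridge hard; hard bright hard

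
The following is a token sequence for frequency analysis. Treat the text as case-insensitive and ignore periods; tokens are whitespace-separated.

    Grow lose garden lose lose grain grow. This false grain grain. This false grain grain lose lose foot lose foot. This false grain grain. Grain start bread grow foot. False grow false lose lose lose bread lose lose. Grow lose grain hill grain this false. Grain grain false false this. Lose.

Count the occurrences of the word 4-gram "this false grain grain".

Scanning the 48 overlapping 4-gram windows for "this false grain grain":
  position 8–11: this false grain grain
  position 12–15: this false grain grain
  position 21–24: this false grain grain
  position 44–47: this false grain grain

4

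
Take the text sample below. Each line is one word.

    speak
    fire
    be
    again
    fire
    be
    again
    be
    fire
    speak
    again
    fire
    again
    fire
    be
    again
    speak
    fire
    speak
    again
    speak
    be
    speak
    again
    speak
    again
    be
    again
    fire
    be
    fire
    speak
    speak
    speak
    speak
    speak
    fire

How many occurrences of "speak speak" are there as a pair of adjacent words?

Scanning the 36 overlapping bigram windows for "speak speak":
  position 32–33: speak speak
  position 33–34: speak speak
  position 34–35: speak speak
  position 35–36: speak speak

4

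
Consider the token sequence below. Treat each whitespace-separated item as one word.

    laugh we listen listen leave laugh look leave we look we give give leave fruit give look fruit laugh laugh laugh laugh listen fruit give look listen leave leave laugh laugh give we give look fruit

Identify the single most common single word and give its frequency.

Unigram frequencies (highest first):
  laugh: 8
  give: 6
  leave: 5
  look: 5
  we: 4
  listen: 4
  … (1 more, each ≤ 4)

"laugh", 8 times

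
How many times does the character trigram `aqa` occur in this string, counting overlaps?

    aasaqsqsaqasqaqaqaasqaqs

Sliding a length-3 window over the 24 characters (22 positions):
  position 9–11: aqa
  position 14–16: aqa
  position 16–18: aqa

3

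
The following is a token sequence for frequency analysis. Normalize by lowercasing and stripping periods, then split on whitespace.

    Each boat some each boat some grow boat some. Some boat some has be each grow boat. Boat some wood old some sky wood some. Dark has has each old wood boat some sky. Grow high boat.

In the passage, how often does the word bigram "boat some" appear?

Scanning the 36 overlapping bigram windows for "boat some":
  position 2–3: boat some
  position 5–6: boat some
  position 8–9: boat some
  position 11–12: boat some
  position 18–19: boat some
  position 32–33: boat some

6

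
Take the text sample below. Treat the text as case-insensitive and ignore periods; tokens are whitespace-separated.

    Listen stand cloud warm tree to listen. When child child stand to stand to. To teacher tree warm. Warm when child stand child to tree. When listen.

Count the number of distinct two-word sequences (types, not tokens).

23

27 tokens → 26 bigram windows in total.
Repeated bigrams (each contributes count−1 duplicates):
  child stand: 2
  stand to: 2
  when child: 2
3 duplicate windows → 26 − 3 = 23 distinct.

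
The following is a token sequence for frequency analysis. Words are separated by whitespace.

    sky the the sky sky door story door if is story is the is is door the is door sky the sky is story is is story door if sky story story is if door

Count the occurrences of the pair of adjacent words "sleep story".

0

Scanning the 34 overlapping bigram windows for "sleep story":
  (none found)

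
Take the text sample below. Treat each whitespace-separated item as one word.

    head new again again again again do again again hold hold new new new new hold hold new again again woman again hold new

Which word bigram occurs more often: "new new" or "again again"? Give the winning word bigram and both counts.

"again again" (5 vs 3)

"new new": 3 occurrences
"again again": 5 occurrences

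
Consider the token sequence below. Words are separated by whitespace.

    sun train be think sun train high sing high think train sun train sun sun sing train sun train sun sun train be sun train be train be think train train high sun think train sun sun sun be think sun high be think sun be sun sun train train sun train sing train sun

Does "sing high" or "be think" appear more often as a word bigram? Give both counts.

"sing high": 1 occurrence
"be think": 4 occurrences

"be think" (4 vs 1)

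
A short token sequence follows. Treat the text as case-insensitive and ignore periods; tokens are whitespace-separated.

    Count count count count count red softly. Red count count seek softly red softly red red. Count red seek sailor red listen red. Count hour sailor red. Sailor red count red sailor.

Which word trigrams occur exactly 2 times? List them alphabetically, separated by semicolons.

red count red; red softly red

Trigram counts meeting the condition (exactly 2 times):
  red count red: 2
  red softly red: 2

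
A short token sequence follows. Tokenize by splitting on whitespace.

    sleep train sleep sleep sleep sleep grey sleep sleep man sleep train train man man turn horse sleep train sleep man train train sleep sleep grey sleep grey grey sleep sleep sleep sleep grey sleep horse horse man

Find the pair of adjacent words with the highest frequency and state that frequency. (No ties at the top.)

"sleep sleep", 8 times

Bigram frequencies (highest first):
  sleep sleep: 8
  sleep grey: 4
  grey sleep: 4
  sleep train: 3
  train sleep: 3
  sleep man: 2
  … (12 more, each ≤ 2)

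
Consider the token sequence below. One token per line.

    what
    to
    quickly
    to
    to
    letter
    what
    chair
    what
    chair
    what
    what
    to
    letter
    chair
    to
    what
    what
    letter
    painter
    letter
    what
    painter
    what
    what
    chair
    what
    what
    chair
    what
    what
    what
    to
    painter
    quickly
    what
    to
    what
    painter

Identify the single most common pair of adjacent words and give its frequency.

Bigram frequencies (highest first):
  what what: 6
  what to: 4
  what chair: 4
  chair what: 4
  to letter: 2
  letter what: 2
  … (14 more, each ≤ 2)

"what what", 6 times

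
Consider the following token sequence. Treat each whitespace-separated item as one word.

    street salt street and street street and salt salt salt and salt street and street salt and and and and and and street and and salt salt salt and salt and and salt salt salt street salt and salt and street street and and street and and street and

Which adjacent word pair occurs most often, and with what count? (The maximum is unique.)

Bigram frequencies (highest first):
  and and: 9
  street and: 7
  and street: 6
  and salt: 6
  salt salt: 6
  salt and: 6
  … (3 more, each ≤ 3)

"and and", 9 times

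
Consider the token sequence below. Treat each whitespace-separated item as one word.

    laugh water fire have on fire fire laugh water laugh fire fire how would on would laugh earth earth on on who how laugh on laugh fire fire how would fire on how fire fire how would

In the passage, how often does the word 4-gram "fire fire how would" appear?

Scanning the 34 overlapping 4-gram windows for "fire fire how would":
  position 11–14: fire fire how would
  position 27–30: fire fire how would
  position 34–37: fire fire how would

3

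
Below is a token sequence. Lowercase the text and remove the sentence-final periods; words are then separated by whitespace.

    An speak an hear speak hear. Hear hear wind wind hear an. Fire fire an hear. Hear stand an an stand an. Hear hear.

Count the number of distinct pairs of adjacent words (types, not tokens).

24 tokens → 23 bigram windows in total.
Repeated bigrams (each contributes count−1 duplicates):
  hear hear: 4
  an hear: 3
  stand an: 2
6 duplicate windows → 23 − 6 = 17 distinct.

17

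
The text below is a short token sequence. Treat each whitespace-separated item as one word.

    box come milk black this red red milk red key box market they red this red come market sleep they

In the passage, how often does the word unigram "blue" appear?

Scanning the 20 tokens for "blue":
  (none found)

0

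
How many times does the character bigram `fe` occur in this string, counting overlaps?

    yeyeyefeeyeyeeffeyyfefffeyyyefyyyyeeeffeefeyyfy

6

Sliding a length-2 window over the 47 characters (46 positions):
  position 7–8: fe
  position 16–17: fe
  position 20–21: fe
  position 24–25: fe
  position 39–40: fe
  position 42–43: fe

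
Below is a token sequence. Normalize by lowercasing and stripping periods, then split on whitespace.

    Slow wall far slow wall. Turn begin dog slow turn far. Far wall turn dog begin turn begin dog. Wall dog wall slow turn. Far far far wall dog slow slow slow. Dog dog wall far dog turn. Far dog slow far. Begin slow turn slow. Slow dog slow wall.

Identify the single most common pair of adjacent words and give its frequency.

Bigram frequencies (highest first):
  dog slow: 4
  slow wall: 3
  slow turn: 3
  turn far: 3
  far far: 3
  dog wall: 3
  … (20 more, each ≤ 3)

"dog slow", 4 times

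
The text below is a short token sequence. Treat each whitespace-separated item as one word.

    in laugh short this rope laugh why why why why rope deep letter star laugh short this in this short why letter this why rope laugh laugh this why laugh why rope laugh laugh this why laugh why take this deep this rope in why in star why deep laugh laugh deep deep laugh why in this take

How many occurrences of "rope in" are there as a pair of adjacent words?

Scanning the 57 overlapping bigram windows for "rope in":
  position 43–44: rope in

1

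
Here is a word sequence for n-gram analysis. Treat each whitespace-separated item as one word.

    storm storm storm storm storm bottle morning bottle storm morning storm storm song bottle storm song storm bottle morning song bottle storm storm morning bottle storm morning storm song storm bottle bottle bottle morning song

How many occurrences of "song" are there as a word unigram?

Scanning the 35 tokens for "song":
  position 13: song
  position 16: song
  position 20: song
  position 29: song
  position 35: song

5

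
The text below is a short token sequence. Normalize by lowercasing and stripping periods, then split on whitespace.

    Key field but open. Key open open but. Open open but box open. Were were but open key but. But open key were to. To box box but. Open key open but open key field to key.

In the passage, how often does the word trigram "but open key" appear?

5

Scanning the 35 overlapping trigram windows for "but open key":
  position 3–5: but open key
  position 16–18: but open key
  position 20–22: but open key
  position 28–30: but open key
  position 32–34: but open key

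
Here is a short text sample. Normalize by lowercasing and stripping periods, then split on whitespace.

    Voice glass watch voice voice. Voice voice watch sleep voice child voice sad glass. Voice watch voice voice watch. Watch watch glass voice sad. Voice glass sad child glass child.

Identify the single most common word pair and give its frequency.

"voice voice", 4 times

Bigram frequencies (highest first):
  voice voice: 4
  voice watch: 3
  voice glass: 2
  watch voice: 2
  voice sad: 2
  glass voice: 2
  … (13 more, each ≤ 2)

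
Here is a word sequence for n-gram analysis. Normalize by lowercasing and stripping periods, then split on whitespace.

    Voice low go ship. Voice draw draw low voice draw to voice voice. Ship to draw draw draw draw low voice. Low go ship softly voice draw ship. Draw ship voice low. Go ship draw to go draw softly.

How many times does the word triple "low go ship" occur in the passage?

Scanning the 37 overlapping trigram windows for "low go ship":
  position 2–4: low go ship
  position 22–24: low go ship
  position 32–34: low go ship

3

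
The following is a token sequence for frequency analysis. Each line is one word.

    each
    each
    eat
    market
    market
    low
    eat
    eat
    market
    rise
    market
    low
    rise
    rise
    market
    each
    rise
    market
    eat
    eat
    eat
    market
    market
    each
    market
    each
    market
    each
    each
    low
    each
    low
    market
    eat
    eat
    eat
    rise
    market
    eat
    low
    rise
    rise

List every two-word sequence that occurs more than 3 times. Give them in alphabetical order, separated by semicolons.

Bigram counts meeting the condition (more than 3 times):
  eat eat: 5
  market each: 4
  rise market: 4

eat eat; market each; rise market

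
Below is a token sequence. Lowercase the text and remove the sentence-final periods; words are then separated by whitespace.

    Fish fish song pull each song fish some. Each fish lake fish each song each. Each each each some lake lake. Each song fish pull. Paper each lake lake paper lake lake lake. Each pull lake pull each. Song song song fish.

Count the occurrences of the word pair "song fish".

Scanning the 41 overlapping bigram windows for "song fish":
  position 6–7: song fish
  position 23–24: song fish
  position 41–42: song fish

3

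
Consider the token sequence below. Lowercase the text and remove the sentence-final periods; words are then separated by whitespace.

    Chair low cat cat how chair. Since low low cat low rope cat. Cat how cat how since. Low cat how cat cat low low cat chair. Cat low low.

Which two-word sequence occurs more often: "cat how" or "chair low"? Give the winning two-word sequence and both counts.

"cat how": 4 occurrences
"chair low": 1 occurrence

"cat how" (4 vs 1)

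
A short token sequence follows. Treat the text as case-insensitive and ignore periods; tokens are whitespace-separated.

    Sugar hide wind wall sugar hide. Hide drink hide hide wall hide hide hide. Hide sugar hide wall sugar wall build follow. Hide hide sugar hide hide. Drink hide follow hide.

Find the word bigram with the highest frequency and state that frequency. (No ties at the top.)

Bigram frequencies (highest first):
  hide hide: 7
  sugar hide: 4
  wall sugar: 2
  hide drink: 2
  drink hide: 2
  hide wall: 2
  … (9 more, each ≤ 2)

"hide hide", 7 times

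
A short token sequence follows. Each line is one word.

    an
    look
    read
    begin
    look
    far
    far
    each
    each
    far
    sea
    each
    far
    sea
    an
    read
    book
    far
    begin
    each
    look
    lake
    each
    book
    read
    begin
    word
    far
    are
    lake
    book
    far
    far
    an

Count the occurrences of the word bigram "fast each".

0

Scanning the 33 overlapping bigram windows for "fast each":
  (none found)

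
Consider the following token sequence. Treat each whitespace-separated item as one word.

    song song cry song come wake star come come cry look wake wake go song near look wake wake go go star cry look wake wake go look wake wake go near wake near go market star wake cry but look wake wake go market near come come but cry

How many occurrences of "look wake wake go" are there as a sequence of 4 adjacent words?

5

Scanning the 47 overlapping 4-gram windows for "look wake wake go":
  position 11–14: look wake wake go
  position 17–20: look wake wake go
  position 24–27: look wake wake go
  position 28–31: look wake wake go
  position 41–44: look wake wake go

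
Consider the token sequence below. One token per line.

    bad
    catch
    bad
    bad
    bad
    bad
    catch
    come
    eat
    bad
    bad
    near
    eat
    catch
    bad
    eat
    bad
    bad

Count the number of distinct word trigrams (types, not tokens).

14

18 tokens → 16 trigram windows in total.
Repeated trigrams (each contributes count−1 duplicates):
  bad bad bad: 2
  eat bad bad: 2
2 duplicate windows → 16 − 2 = 14 distinct.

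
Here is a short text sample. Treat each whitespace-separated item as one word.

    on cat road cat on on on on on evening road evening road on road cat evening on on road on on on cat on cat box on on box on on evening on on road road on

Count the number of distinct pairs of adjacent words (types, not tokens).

16

38 tokens → 37 bigram windows in total.
Repeated bigrams (each contributes count−1 duplicates):
  on on: 10
  on cat: 3
  on road: 3
  road on: 3
  box on: 2
  cat on: 2
  evening on: 2
  evening road: 2
  … (2 more repeated)
21 duplicate windows → 37 − 21 = 16 distinct.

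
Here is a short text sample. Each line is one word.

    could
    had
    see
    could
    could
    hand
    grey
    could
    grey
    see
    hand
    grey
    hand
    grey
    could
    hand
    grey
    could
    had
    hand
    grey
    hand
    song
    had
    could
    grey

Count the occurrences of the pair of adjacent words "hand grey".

5

Scanning the 25 overlapping bigram windows for "hand grey":
  position 6–7: hand grey
  position 11–12: hand grey
  position 13–14: hand grey
  position 16–17: hand grey
  position 20–21: hand grey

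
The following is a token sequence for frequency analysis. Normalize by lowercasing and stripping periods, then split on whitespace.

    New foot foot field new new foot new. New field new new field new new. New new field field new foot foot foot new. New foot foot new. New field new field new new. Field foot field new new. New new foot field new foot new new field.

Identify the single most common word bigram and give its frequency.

Bigram frequencies (highest first):
  new new: 13
  field new: 8
  new field: 7
  new foot: 6
  foot foot: 4
  foot new: 4
  … (3 more, each ≤ 3)

"new new", 13 times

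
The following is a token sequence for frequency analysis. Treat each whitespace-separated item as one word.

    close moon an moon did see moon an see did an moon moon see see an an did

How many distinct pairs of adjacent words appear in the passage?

15

18 tokens → 17 bigram windows in total.
Repeated bigrams (each contributes count−1 duplicates):
  an moon: 2
  moon an: 2
2 duplicate windows → 17 − 2 = 15 distinct.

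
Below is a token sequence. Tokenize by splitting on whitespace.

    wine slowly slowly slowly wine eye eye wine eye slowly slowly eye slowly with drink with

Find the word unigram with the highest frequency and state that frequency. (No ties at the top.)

Unigram frequencies (highest first):
  slowly: 6
  eye: 4
  wine: 3
  with: 2
  drink: 1

"slowly", 6 times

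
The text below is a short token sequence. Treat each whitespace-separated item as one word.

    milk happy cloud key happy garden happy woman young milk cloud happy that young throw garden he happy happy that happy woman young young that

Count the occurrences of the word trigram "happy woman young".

2

Scanning the 23 overlapping trigram windows for "happy woman young":
  position 7–9: happy woman young
  position 21–23: happy woman young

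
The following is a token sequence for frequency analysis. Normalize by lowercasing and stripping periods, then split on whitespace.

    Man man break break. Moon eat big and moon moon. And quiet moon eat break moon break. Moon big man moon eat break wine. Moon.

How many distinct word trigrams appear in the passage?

25 tokens → 23 trigram windows in total.
Repeated trigrams (each contributes count−1 duplicates):
  moon eat break: 2
1 duplicate windows → 23 − 1 = 22 distinct.

22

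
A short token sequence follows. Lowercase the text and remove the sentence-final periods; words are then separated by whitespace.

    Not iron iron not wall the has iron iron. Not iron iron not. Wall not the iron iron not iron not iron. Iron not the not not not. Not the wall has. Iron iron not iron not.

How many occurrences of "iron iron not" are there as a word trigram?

Scanning the 35 overlapping trigram windows for "iron iron not":
  position 2–4: iron iron not
  position 8–10: iron iron not
  position 11–13: iron iron not
  position 17–19: iron iron not
  position 22–24: iron iron not
  position 33–35: iron iron not

6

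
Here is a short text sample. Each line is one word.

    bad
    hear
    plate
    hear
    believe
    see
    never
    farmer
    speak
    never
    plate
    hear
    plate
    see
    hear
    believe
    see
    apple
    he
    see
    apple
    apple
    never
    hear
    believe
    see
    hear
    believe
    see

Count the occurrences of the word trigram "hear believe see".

4

Scanning the 27 overlapping trigram windows for "hear believe see":
  position 4–6: hear believe see
  position 15–17: hear believe see
  position 24–26: hear believe see
  position 27–29: hear believe see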